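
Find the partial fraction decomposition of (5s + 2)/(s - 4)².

(5s + 2) = α(s - 4) + β. At s = 4: β = 5·4 + 2 = 22. Coeff of s: α = 5
Result: 5/(s - 4) + 22/(s - 4)²


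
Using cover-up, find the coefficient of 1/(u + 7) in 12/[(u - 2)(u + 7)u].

Cover (u + 7), set u=-7: 12/[(-7 - 2)(-7 - 0)] = 4/21


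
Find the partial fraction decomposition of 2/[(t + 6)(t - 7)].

2/(t + 6)(t - 7) = P/(t + 6) + Q/(t - 7). P = 2/(-6 - 7) = -2/13, Q = 2/(7 + 6) = 2/13
Result: (-2/13)/(t + 6) + (2/13)/(t - 7)


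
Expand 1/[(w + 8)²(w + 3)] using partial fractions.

Cover-up at w=-3: C = 1/(-3 + 8)² = 1/25. Cover-up at w=-8: B = 1/(-8 + 3) = -1/5. Comparing w² coeff: A = -C = -1/25
Result: (-1/25)/(w + 8) - (1/5)/(w + 8)² + (1/25)/(w + 3)


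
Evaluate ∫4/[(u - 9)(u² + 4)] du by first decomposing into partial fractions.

Cover-up at u=9: A = 4/(9²+4) = 4/85. Coeff matching: B = -4/85, C = -36/85. Decomposition: (4/85)/(u - 9) - ((4/85)u + 36/85)/(u² + 4). Integrate: linear → ln, quadratic → (1/2)ln + arctan: (4/85) ln|(u - 9)| - (2/85) ln(u² + 4) - (18/85) arctan(u/2) + C


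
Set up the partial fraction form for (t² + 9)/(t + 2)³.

Repeated linear factor (power 3): A/(t + 2) + B/(t + 2)² + C/(t + 2)³


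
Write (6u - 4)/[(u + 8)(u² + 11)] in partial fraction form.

At u=-8: P = (6·(-8) - 4)/((-8)² + 11) = -52/75. Q = -P = 52/75, R = 6 - (-8)·P = 34/75
Result: (-52/75)/(u + 8) + ((52/75)u + 34/75)/(u² + 11)


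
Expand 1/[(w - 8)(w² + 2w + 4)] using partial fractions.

Cover-up at w = 8: α = 1/(8² + 2·8 + 4) = 1/84. Then β = -α = -1/84, γ = -α·(2 + 8) = -5/42
Result: (1/84)/(w - 8) - ((1/84)w + 5/42)/(w² + 2w + 4)


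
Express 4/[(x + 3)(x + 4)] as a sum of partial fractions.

4/(x + 3)(x + 4) = P/(x + 3) + Q/(x + 4). P = 4/(-3 + 4) = 4, Q = 4/(-4 + 3) = -4
Result: 4/(x + 3) - 4/(x + 4)


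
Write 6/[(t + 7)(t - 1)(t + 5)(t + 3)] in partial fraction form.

Using Heaviside cover-up: (-3/32)/(t + 7) + (1/32)/(t - 1) + (1/4)/(t + 5) - (3/16)/(t + 3)


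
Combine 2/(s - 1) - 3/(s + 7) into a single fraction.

Common denominator (s - 1)(s + 7). Numerator: 2(s + 7) - 3(s - 1) = (2s + 14) - (3s - 3) = -s + 17
Result: (-s + 17)/[(s - 1)(s + 7)]


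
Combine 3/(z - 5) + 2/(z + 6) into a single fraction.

Common denominator (z - 5)(z + 6). Numerator: 3(z + 6) + 2(z - 5) = (3z + 18) + (2z - 10) = 5z + 8
Result: (5z + 8)/[(z - 5)(z + 6)]


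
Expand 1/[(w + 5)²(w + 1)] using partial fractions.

Cover-up at w=-1: R = 1/(-1 + 5)² = 1/16. Cover-up at w=-5: Q = 1/(-5 + 1) = -1/4. Comparing w² coeff: P = -R = -1/16
Result: (-1/16)/(w + 5) - (1/4)/(w + 5)² + (1/16)/(w + 1)


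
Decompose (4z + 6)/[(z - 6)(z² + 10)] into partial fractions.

At z=6: P = (4·6 + 6)/(6² + 10) = 15/23. Q = -P = -15/23, R = 4 - 6·P = 2/23
Result: (15/23)/(z - 6) - ((15/23)z - 2/23)/(z² + 10)


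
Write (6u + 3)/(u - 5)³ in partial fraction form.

(6u + 3) = P(u - 5)² + Q(u - 5) + R. At u = 5: R = 6·5 + 3 = 33. Coefficients: P = 0, Q = 6
Result: 6/(u - 5)² + 33/(u - 5)³


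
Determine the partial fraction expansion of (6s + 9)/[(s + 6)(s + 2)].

At s=-6: A = (6·(-6) + 9)/(-6 + 2) = 27/4. At s=-2: B = (6·(-2) + 9)/(-2 + 6) = -3/4
Result: (27/4)/(s + 6) - (3/4)/(s + 2)


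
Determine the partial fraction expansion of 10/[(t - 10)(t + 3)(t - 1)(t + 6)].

Using Heaviside cover-up: (5/936)/(t - 10) + (5/78)/(t + 3) - (5/126)/(t - 1) - (5/168)/(t + 6)


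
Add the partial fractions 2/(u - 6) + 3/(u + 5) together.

Common denominator (u - 6)(u + 5). Numerator: 2(u + 5) + 3(u - 6) = (2u + 10) + (3u - 18) = 5u - 8
Result: (5u - 8)/[(u - 6)(u + 5)]


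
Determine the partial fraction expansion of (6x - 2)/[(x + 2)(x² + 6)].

At x=-2: α = (6·(-2) - 2)/((-2)² + 6) = -7/5. β = -α = 7/5, γ = 6 - (-2)·α = 16/5
Result: (-7/5)/(x + 2) + ((7/5)x + 16/5)/(x² + 6)


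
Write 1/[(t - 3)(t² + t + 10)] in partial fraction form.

Cover-up at t = 3: α = 1/(3² + 1·3 + 10) = 1/22. Then β = -α = -1/22, γ = -α·(1 + 3) = -2/11
Result: (1/22)/(t - 3) - ((1/22)t + 2/11)/(t² + t + 10)


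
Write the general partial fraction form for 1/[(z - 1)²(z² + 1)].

Repeated linear + quadratic: P/(z - 1) + Q/(z - 1)² + (Rz + S)/(z² + 1)


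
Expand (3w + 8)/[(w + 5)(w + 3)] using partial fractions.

At w=-5: A = (3·(-5) + 8)/(-5 + 3) = 7/2. At w=-3: B = (3·(-3) + 8)/(-3 + 5) = -1/2
Result: (7/2)/(w + 5) - (1/2)/(w + 3)


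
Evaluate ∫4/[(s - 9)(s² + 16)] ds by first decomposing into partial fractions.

Cover-up at s=9: P = 4/(9²+16) = 4/97. Coeff matching: Q = -4/97, R = -36/97. Decomposition: (4/97)/(s - 9) - ((4/97)s + 36/97)/(s² + 16). Integrate: linear → ln, quadratic → (1/2)ln + arctan: (4/97) ln|(s - 9)| - (2/97) ln(s² + 16) - (9/97) arctan(s/4) + C


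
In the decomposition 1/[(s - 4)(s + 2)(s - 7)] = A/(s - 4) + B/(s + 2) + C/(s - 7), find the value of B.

Cover-up at s = -2: B = 1/[(-2 - 4)(-2 - 7)] = 1/[(-6)(-9)] = 1/54


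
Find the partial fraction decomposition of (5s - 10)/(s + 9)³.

(5s - 10) = A(s + 9)² + B(s + 9) + C. At s = -9: C = 5·(-9) - 10 = -55. Coefficients: A = 0, B = 5
Result: 5/(s + 9)² - 55/(s + 9)³


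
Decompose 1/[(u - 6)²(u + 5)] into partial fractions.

Cover-up at u=-5: C = 1/(-5 - 6)² = 1/121. Cover-up at u=6: B = 1/(6 + 5) = 1/11. Comparing u² coeff: A = -C = -1/121
Result: (-1/121)/(u - 6) + (1/11)/(u - 6)² + (1/121)/(u + 5)


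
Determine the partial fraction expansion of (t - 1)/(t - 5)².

(t - 1) = P(t - 5) + Q. At t = 5: Q = 1·5 - 1 = 4. Coeff of t: P = 1
Result: 1/(t - 5) + 4/(t - 5)²


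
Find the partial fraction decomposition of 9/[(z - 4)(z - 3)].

9/(z - 4)(z - 3) = A/(z - 4) + B/(z - 3). A = 9/(4 - 3) = 9, B = 9/(3 - 4) = -9
Result: 9/(z - 4) - 9/(z - 3)


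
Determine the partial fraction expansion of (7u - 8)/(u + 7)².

(7u - 8) = P(u + 7) + Q. At u = -7: Q = 7·(-7) - 8 = -57. Coeff of u: P = 7
Result: 7/(u + 7) - 57/(u + 7)²


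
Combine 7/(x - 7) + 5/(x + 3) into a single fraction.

Common denominator (x - 7)(x + 3). Numerator: 7(x + 3) + 5(x - 7) = (7x + 21) + (5x - 35) = 12x - 14
Result: (12x - 14)/[(x - 7)(x + 3)]


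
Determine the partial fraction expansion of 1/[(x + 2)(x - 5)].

1/(x + 2)(x - 5) = α/(x + 2) + β/(x - 5). α = 1/(-2 - 5) = -1/7, β = 1/(5 + 2) = 1/7
Result: (-1/7)/(x + 2) + (1/7)/(x - 5)


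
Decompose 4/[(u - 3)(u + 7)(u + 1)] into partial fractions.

Using cover-up method: α = 1/10, β = 1/15, γ = -1/6
Result: (1/10)/(u - 3) + (1/15)/(u + 7) - (1/6)/(u + 1)


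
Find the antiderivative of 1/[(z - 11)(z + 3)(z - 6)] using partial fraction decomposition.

Cover-up: A = 1/70, B = 1/126, C = -1/45. Decomposition: (1/70)/(z - 11) + (1/126)/(z + 3) - (1/45)/(z - 6). Integrate each term: (1/70) ln|(z - 11)| + (1/126) ln|(z + 3)| - (1/45) ln|(z - 6)| + C


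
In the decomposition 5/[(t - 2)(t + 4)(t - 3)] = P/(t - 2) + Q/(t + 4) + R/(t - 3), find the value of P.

Cover-up at t = 2: P = 5/[(2 + 4)(2 - 3)] = 5/[(6)(-1)] = -5/6


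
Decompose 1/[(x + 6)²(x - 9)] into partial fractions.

Cover-up at x=9: C = 1/(9 + 6)² = 1/225. Cover-up at x=-6: B = 1/(-6 - 9) = -1/15. Comparing x² coeff: A = -C = -1/225
Result: (-1/225)/(x + 6) - (1/15)/(x + 6)² + (1/225)/(x - 9)


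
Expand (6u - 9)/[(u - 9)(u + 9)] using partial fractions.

At u=9: P = (6·9 - 9)/(9 + 9) = 5/2. At u=-9: Q = (6·(-9) - 9)/(-9 - 9) = 7/2
Result: (5/2)/(u - 9) + (7/2)/(u + 9)


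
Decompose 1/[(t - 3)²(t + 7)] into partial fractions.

Cover-up at t=-7: C = 1/(-7 - 3)² = 1/100. Cover-up at t=3: B = 1/(3 + 7) = 1/10. Comparing t² coeff: A = -C = -1/100
Result: (-1/100)/(t - 3) + (1/10)/(t - 3)² + (1/100)/(t + 7)


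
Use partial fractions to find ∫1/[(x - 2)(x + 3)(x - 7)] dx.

Cover-up: A = -1/25, B = 1/50, C = 1/50. Decomposition: (-1/25)/(x - 2) + (1/50)/(x + 3) + (1/50)/(x - 7). Integrate each term: (-1/25) ln|(x - 2)| + (1/50) ln|(x + 3)| + (1/50) ln|(x - 7)| + C


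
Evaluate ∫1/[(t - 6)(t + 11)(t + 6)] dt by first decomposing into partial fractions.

Cover-up: P = 1/204, Q = 1/85, R = -1/60. Decomposition: (1/204)/(t - 6) + (1/85)/(t + 11) - (1/60)/(t + 6). Integrate each term: (1/204) ln|(t - 6)| + (1/85) ln|(t + 11)| - (1/60) ln|(t + 6)| + C


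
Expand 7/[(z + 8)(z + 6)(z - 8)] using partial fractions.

Using cover-up method: P = 7/32, Q = -1/4, R = 1/32
Result: (7/32)/(z + 8) - (1/4)/(z + 6) + (1/32)/(z - 8)


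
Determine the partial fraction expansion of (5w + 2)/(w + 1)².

(5w + 2) = P(w + 1) + Q. At w = -1: Q = 5·(-1) + 2 = -3. Coeff of w: P = 5
Result: 5/(w + 1) - 3/(w + 1)²


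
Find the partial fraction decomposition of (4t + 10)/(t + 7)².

(4t + 10) = α(t + 7) + β. At t = -7: β = 4·(-7) + 10 = -18. Coeff of t: α = 4
Result: 4/(t + 7) - 18/(t + 7)²


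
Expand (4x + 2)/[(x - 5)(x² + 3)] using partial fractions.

At x=5: α = (4·5 + 2)/(5² + 3) = 11/14. β = -α = -11/14, γ = 4 - 5·α = 1/14
Result: (11/14)/(x - 5) - ((11/14)x - 1/14)/(x² + 3)


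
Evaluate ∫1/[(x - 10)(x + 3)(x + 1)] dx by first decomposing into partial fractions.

Cover-up: A = 1/143, B = 1/26, C = -1/22. Decomposition: (1/143)/(x - 10) + (1/26)/(x + 3) - (1/22)/(x + 1). Integrate each term: (1/143) ln|(x - 10)| + (1/26) ln|(x + 3)| - (1/22) ln|(x + 1)| + C


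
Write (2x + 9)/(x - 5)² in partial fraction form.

(2x + 9) = P(x - 5) + Q. At x = 5: Q = 2·5 + 9 = 19. Coeff of x: P = 2
Result: 2/(x - 5) + 19/(x - 5)²


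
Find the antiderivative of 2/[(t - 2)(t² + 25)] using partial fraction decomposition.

Cover-up at t=2: A = 2/(2²+25) = 2/29. Coeff matching: B = -2/29, C = -4/29. Decomposition: (2/29)/(t - 2) - ((2/29)t + 4/29)/(t² + 25). Integrate: linear → ln, quadratic → (1/2)ln + arctan: (2/29) ln|(t - 2)| - (1/29) ln(t² + 25) - (4/145) arctan(t/5) + C


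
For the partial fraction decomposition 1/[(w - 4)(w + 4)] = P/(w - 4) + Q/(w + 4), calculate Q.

Cover-up at w = -4: Q = 1/(-4 - 4) = -1/8


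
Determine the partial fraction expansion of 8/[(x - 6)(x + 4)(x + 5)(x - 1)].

Using Heaviside cover-up: (4/275)/(x - 6) + (4/25)/(x + 4) - (4/33)/(x + 5) - (4/75)/(x - 1)


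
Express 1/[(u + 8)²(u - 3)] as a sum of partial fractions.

Cover-up at u=3: R = 1/(3 + 8)² = 1/121. Cover-up at u=-8: Q = 1/(-8 - 3) = -1/11. Comparing u² coeff: P = -R = -1/121
Result: (-1/121)/(u + 8) - (1/11)/(u + 8)² + (1/121)/(u - 3)


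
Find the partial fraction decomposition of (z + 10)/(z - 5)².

(z + 10) = P(z - 5) + Q. At z = 5: Q = 1·5 + 10 = 15. Coeff of z: P = 1
Result: 1/(z - 5) + 15/(z - 5)²


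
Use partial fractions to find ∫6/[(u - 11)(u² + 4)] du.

Cover-up at u=11: A = 6/(11²+4) = 6/125. Coeff matching: B = -6/125, C = -66/125. Decomposition: (6/125)/(u - 11) - ((6/125)u + 66/125)/(u² + 4). Integrate: linear → ln, quadratic → (1/2)ln + arctan: (6/125) ln|(u - 11)| - (3/125) ln(u² + 4) - (33/125) arctan(u/2) + C


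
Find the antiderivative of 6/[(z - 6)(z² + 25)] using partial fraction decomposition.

Cover-up at z=6: A = 6/(6²+25) = 6/61. Coeff matching: B = -6/61, C = -36/61. Decomposition: (6/61)/(z - 6) - ((6/61)z + 36/61)/(z² + 25). Integrate: linear → ln, quadratic → (1/2)ln + arctan: (6/61) ln|(z - 6)| - (3/61) ln(z² + 25) - (36/305) arctan(z/5) + C


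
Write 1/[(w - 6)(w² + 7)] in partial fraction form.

Cover-up at w = 6: α = 1/(6² + 7) = 1/43. Then β = -α = -1/43, γ = -α·(0 + 6) = -6/43
Result: (1/43)/(w - 6) - ((1/43)w + 6/43)/(w² + 7)


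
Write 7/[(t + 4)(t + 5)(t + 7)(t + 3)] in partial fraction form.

Using Heaviside cover-up: (-7/3)/(t + 4) + (7/4)/(t + 5) - (7/24)/(t + 7) + (7/8)/(t + 3)


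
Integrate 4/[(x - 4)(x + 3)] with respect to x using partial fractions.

Decompose: 4/[(x - 4)(x + 3)] = (4/7)/(x - 4) - (4/7)/(x + 3). Integrate each term: (4/7) ln|(x - 4)| - (4/7) ln|(x + 3)| + C


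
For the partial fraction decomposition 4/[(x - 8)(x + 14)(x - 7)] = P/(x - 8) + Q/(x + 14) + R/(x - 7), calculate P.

Cover-up at x = 8: P = 4/[(8 + 14)(8 - 7)] = 4/[(22)(1)] = 4/22 = 2/11


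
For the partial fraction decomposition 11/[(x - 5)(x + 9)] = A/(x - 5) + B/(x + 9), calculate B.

Cover-up at x = -9: B = 11/(-9 - 5) = -11/14


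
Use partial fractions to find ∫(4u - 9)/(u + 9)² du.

Decompose: A = 4, B = 4·(-9) - 9 = -45, so (4u - 9)/(u + 9)² = 4/(u + 9) - 45/(u + 9)². Integrate: ∫ A/(u + 9) du = 4 ln|(u + 9)|; ∫ B/(u + 9)² du = 45/(u + 9). Sum: 4 ln|(u + 9)| + 45/(u + 9) + C


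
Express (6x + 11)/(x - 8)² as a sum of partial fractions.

(6x + 11) = A(x - 8) + B. At x = 8: B = 6·8 + 11 = 59. Coeff of x: A = 6
Result: 6/(x - 8) + 59/(x - 8)²


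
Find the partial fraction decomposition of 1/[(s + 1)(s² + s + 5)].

Cover-up at s = -1: A = 1/((-1)² + 1·(-1) + 5) = 1/5. Then B = -A = -1/5, C = -A·(1 - 1) = 0
Result: (1/5)/(s + 1) - ((1/5)s)/(s² + s + 5)


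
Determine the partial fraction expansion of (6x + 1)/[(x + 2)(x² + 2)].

At x=-2: P = (6·(-2) + 1)/((-2)² + 2) = -11/6. Q = -P = 11/6, R = 6 - (-2)·P = 7/3
Result: (-11/6)/(x + 2) + ((11/6)x + 7/3)/(x² + 2)


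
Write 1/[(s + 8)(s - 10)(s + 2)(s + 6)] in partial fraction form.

Using Heaviside cover-up: (-1/216)/(s + 8) + (1/3456)/(s - 10) - (1/288)/(s + 2) + (1/128)/(s + 6)


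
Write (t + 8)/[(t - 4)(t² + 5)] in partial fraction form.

At t=4: A = (1·4 + 8)/(4² + 5) = 4/7. B = -A = -4/7, C = 1 - 4·A = -9/7
Result: (4/7)/(t - 4) - ((4/7)t + 9/7)/(t² + 5)


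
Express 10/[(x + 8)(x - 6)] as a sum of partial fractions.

10/(x + 8)(x - 6) = P/(x + 8) + Q/(x - 6). P = 10/(-8 - 6) = -5/7, Q = 10/(6 + 8) = 5/7
Result: (-5/7)/(x + 8) + (5/7)/(x - 6)


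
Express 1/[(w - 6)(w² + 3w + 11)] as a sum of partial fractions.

Cover-up at w = 6: α = 1/(6² + 3·6 + 11) = 1/65. Then β = -α = -1/65, γ = -α·(3 + 6) = -9/65
Result: (1/65)/(w - 6) - ((1/65)w + 9/65)/(w² + 3w + 11)


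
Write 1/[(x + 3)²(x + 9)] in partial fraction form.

Cover-up at x=-9: γ = 1/(-9 + 3)² = 1/36. Cover-up at x=-3: β = 1/(-3 + 9) = 1/6. Comparing x² coeff: α = -γ = -1/36
Result: (-1/36)/(x + 3) + (1/6)/(x + 3)² + (1/36)/(x + 9)


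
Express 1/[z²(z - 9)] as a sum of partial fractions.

Cover-up at z=9: C = 1/(9 - 0)² = 1/81. Cover-up at z=0: B = 1/(0 - 9) = -1/9. Comparing z² coeff: A = -C = -1/81
Result: (-1/81)/z - (1/9)/z² + (1/81)/(z - 9)


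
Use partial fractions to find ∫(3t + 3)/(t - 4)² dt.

Decompose: A = 3, B = 3·4 + 3 = 15, so (3t + 3)/(t - 4)² = 3/(t - 4) + 15/(t - 4)². Integrate: ∫ A/(t - 4) dt = 3 ln|(t - 4)|; ∫ B/(t - 4)² dt = -15/(t - 4). Sum: 3 ln|(t - 4)| - 15/(t - 4) + C


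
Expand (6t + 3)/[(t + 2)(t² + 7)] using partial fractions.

At t=-2: α = (6·(-2) + 3)/((-2)² + 7) = -9/11. β = -α = 9/11, γ = 6 - (-2)·α = 48/11
Result: (-9/11)/(t + 2) + ((9/11)t + 48/11)/(t² + 7)


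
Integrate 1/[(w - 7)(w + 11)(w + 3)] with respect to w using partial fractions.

Cover-up: A = 1/180, B = 1/144, C = -1/80. Decomposition: (1/180)/(w - 7) + (1/144)/(w + 11) - (1/80)/(w + 3). Integrate each term: (1/180) ln|(w - 7)| + (1/144) ln|(w + 11)| - (1/80) ln|(w + 3)| + C


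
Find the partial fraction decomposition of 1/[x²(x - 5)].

Cover-up at x=5: R = 1/(5 - 0)² = 1/25. Cover-up at x=0: Q = 1/(0 - 5) = -1/5. Comparing x² coeff: P = -R = -1/25
Result: (-1/25)/x - (1/5)/x² + (1/25)/(x - 5)


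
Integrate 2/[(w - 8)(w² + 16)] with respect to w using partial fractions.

Cover-up at w=8: A = 2/(8²+16) = 1/40. Coeff matching: B = -1/40, C = -1/5. Decomposition: (1/40)/(w - 8) - ((1/40)w + 1/5)/(w² + 16). Integrate: linear → ln, quadratic → (1/2)ln + arctan: (1/40) ln|(w - 8)| - (1/80) ln(w² + 16) - (1/20) arctan(w/4) + C


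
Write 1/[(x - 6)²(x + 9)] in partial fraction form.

Cover-up at x=-9: C = 1/(-9 - 6)² = 1/225. Cover-up at x=6: B = 1/(6 + 9) = 1/15. Comparing x² coeff: A = -C = -1/225
Result: (-1/225)/(x - 6) + (1/15)/(x - 6)² + (1/225)/(x + 9)


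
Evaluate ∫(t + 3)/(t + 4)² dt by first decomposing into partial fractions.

Decompose: α = 1, β = 1·(-4) + 3 = -1, so (t + 3)/(t + 4)² = 1/(t + 4) - 1/(t + 4)². Integrate: ∫ α/(t + 4) dt = ln|(t + 4)|; ∫ β/(t + 4)² dt = 1/(t + 4). Sum: ln|(t + 4)| + 1/(t + 4) + C


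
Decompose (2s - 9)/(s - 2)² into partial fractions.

(2s - 9) = P(s - 2) + Q. At s = 2: Q = 2·2 - 9 = -5. Coeff of s: P = 2
Result: 2/(s - 2) - 5/(s - 2)²


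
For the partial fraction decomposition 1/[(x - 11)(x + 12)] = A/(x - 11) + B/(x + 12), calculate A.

Cover-up at x = 11: A = 1/(11 + 12) = 1/23


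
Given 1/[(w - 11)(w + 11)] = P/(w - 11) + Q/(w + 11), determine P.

Cover-up at w = 11: P = 1/(11 + 11) = 1/22


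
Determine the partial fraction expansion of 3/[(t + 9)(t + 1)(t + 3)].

Using cover-up method: P = 1/16, Q = 3/16, R = -1/4
Result: (1/16)/(t + 9) + (3/16)/(t + 1) - (1/4)/(t + 3)


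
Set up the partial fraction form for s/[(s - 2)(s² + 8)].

Linear + irreducible quadratic: α/(s - 2) + (βs + γ)/(s² + 8)


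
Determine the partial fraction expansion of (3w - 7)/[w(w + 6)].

At w=0: A = (3·0 - 7)/(0 + 6) = -7/6. At w=-6: B = (3·(-6) - 7)/(-6 - 0) = 25/6
Result: (-7/6)/w + (25/6)/(w + 6)


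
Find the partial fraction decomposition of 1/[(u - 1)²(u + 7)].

Cover-up at u=-7: γ = 1/(-7 - 1)² = 1/64. Cover-up at u=1: β = 1/(1 + 7) = 1/8. Comparing u² coeff: α = -γ = -1/64
Result: (-1/64)/(u - 1) + (1/8)/(u - 1)² + (1/64)/(u + 7)


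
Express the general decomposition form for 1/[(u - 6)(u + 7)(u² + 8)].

Two linear + quadratic: P/(u - 6) + Q/(u + 7) + (Ru + S)/(u² + 8)


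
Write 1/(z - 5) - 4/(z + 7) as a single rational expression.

Common denominator (z - 5)(z + 7). Numerator: 1(z + 7) - 4(z - 5) = (z + 7) - (4z - 20) = -3z + 27
Result: (-3z + 27)/[(z - 5)(z + 7)]


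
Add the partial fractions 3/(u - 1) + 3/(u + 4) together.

Common denominator (u - 1)(u + 4). Numerator: 3(u + 4) + 3(u - 1) = (3u + 12) + (3u - 3) = 6u + 9
Result: (6u + 9)/[(u - 1)(u + 4)]


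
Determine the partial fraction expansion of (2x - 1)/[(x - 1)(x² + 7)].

At x=1: P = (2·1 - 1)/(1² + 7) = 1/8. Q = -P = -1/8, R = 2 - 1·P = 15/8
Result: (1/8)/(x - 1) - ((1/8)x - 15/8)/(x² + 7)


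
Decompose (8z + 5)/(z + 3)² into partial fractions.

(8z + 5) = α(z + 3) + β. At z = -3: β = 8·(-3) + 5 = -19. Coeff of z: α = 8
Result: 8/(z + 3) - 19/(z + 3)²


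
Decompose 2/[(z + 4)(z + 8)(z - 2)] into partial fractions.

Using cover-up method: A = -1/12, B = 1/20, C = 1/30
Result: (-1/12)/(z + 4) + (1/20)/(z + 8) + (1/30)/(z - 2)


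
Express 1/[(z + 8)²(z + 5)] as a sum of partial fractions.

Cover-up at z=-5: γ = 1/(-5 + 8)² = 1/9. Cover-up at z=-8: β = 1/(-8 + 5) = -1/3. Comparing z² coeff: α = -γ = -1/9
Result: (-1/9)/(z + 8) - (1/3)/(z + 8)² + (1/9)/(z + 5)


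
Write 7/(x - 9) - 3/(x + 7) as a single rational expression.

Common denominator (x - 9)(x + 7). Numerator: 7(x + 7) - 3(x - 9) = (7x + 49) - (3x - 27) = 4x + 76
Result: (4x + 76)/[(x - 9)(x + 7)]


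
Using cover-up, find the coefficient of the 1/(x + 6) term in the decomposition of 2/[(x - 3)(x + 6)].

Cover (x + 6), set x=-6: 2/((x - 3) at x=-6) = 2/(-9) = -2/9


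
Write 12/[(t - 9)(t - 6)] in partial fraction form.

12/(t - 9)(t - 6) = A/(t - 9) + B/(t - 6). A = 12/(9 - 6) = 4, B = 12/(6 - 9) = -4
Result: 4/(t - 9) - 4/(t - 6)


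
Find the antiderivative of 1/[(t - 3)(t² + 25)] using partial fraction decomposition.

Cover-up at t=3: P = 1/(3²+25) = 1/34. Coeff matching: Q = -1/34, R = -3/34. Decomposition: (1/34)/(t - 3) - ((1/34)t + 3/34)/(t² + 25). Integrate: linear → ln, quadratic → (1/2)ln + arctan: (1/34) ln|(t - 3)| - (1/68) ln(t² + 25) - (3/170) arctan(t/5) + C


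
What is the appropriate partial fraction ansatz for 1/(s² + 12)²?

Repeated quadratic factor: (αs + β)/(s² + 12) + (γs + δ)/(s² + 12)²


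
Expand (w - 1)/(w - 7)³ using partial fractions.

(w - 1) = P(w - 7)² + Q(w - 7) + R. At w = 7: R = 1·7 - 1 = 6. Coefficients: P = 0, Q = 1
Result: 1/(w - 7)² + 6/(w - 7)³


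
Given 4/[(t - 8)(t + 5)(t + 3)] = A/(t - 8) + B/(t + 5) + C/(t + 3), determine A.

Cover-up at t = 8: A = 4/[(8 + 5)(8 + 3)] = 4/[(13)(11)] = 4/143


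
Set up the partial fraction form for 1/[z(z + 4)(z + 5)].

Three distinct linear factors: A/z + B/(z + 4) + C/(z + 5)


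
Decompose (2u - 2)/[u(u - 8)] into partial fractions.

At u=0: P = (2·0 - 2)/(0 - 8) = 1/4. At u=8: Q = (2·8 - 2)/(8 - 0) = 7/4
Result: (1/4)/u + (7/4)/(u - 8)


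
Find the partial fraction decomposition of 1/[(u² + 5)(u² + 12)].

Coefficient matching gives P = R = 0, Q = 1/(12-5) = 1/7, S = -Q = -1/7
Result: (1/7)/(u² + 5) - (1/7)/(u² + 12)


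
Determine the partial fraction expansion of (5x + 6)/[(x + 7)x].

At x=-7: α = (5·(-7) + 6)/(-7 - 0) = 29/7. At x=0: β = (5·0 + 6)/(0 + 7) = 6/7
Result: (29/7)/(x + 7) + (6/7)/x


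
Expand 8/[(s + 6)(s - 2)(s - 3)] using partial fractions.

Using cover-up method: α = 1/9, β = -1, γ = 8/9
Result: (1/9)/(s + 6) - 1/(s - 2) + (8/9)/(s - 3)


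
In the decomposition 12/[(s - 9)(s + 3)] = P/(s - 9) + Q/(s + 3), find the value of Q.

Cover-up at s = -3: Q = 12/(-3 - 9) = -12/12 = -1


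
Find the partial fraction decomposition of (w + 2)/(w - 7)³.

(w + 2) = P(w - 7)² + Q(w - 7) + R. At w = 7: R = 1·7 + 2 = 9. Coefficients: P = 0, Q = 1
Result: 1/(w - 7)² + 9/(w - 7)³


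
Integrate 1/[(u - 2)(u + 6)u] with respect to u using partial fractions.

Cover-up: α = 1/16, β = 1/48, γ = -1/12. Decomposition: (1/16)/(u - 2) + (1/48)/(u + 6) - (1/12)/u. Integrate each term: (1/16) ln|(u - 2)| + (1/48) ln|(u + 6)| - (1/12) ln|u| + C


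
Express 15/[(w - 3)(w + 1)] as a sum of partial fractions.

15/(w - 3)(w + 1) = A/(w - 3) + B/(w + 1). A = 15/(3 + 1) = 15/4, B = 15/(-1 - 3) = -15/4
Result: (15/4)/(w - 3) - (15/4)/(w + 1)


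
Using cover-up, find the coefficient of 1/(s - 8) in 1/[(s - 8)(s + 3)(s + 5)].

Cover (s - 8), set s=8: 1/[(8 + 3)(8 + 5)] = 1/143


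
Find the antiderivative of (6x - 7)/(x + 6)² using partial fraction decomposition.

Decompose: A = 6, B = 6·(-6) - 7 = -43, so (6x - 7)/(x + 6)² = 6/(x + 6) - 43/(x + 6)². Integrate: ∫ A/(x + 6) dx = 6 ln|(x + 6)|; ∫ B/(x + 6)² dx = 43/(x + 6). Sum: 6 ln|(x + 6)| + 43/(x + 6) + C


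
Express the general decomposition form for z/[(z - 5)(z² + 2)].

Linear + irreducible quadratic: P/(z - 5) + (Qz + R)/(z² + 2)


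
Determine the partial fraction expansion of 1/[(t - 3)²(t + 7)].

Cover-up at t=-7: R = 1/(-7 - 3)² = 1/100. Cover-up at t=3: Q = 1/(3 + 7) = 1/10. Comparing t² coeff: P = -R = -1/100
Result: (-1/100)/(t - 3) + (1/10)/(t - 3)² + (1/100)/(t + 7)


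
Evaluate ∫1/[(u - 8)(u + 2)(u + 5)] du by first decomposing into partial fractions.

Cover-up: A = 1/130, B = -1/30, C = 1/39. Decomposition: (1/130)/(u - 8) - (1/30)/(u + 2) + (1/39)/(u + 5). Integrate each term: (1/130) ln|(u - 8)| - (1/30) ln|(u + 2)| + (1/39) ln|(u + 5)| + C


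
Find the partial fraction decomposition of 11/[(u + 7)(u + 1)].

11/(u + 7)(u + 1) = P/(u + 7) + Q/(u + 1). P = 11/(-7 + 1) = -11/6, Q = 11/(-1 + 7) = 11/6
Result: (-11/6)/(u + 7) + (11/6)/(u + 1)


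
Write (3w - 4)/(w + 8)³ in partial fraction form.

(3w - 4) = α(w + 8)² + β(w + 8) + γ. At w = -8: γ = 3·(-8) - 4 = -28. Coefficients: α = 0, β = 3
Result: 3/(w + 8)² - 28/(w + 8)³


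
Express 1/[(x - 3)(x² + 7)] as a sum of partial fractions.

Cover-up at x = 3: A = 1/(3² + 7) = 1/16. Then B = -A = -1/16, C = -A·(0 + 3) = -3/16
Result: (1/16)/(x - 3) - ((1/16)x + 3/16)/(x² + 7)


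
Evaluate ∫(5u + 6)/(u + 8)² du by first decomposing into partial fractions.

Decompose: P = 5, Q = 5·(-8) + 6 = -34, so (5u + 6)/(u + 8)² = 5/(u + 8) - 34/(u + 8)². Integrate: ∫ P/(u + 8) du = 5 ln|(u + 8)|; ∫ Q/(u + 8)² du = 34/(u + 8). Sum: 5 ln|(u + 8)| + 34/(u + 8) + C


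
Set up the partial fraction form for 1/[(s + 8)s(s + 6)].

Three distinct linear factors: P/(s + 8) + Q/s + R/(s + 6)


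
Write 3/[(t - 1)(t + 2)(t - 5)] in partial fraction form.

Using cover-up method: A = -1/4, B = 1/7, C = 3/28
Result: (-1/4)/(t - 1) + (1/7)/(t + 2) + (3/28)/(t - 5)


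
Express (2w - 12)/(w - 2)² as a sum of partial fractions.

(2w - 12) = P(w - 2) + Q. At w = 2: Q = 2·2 - 12 = -8. Coeff of w: P = 2
Result: 2/(w - 2) - 8/(w - 2)²


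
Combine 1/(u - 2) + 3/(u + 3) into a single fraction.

Common denominator (u - 2)(u + 3). Numerator: 1(u + 3) + 3(u - 2) = (u + 3) + (3u - 6) = 4u - 3
Result: (4u - 3)/[(u - 2)(u + 3)]


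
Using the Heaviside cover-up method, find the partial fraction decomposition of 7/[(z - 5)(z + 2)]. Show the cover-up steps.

Cover (z - 5): set z=5, get P = 7/(5 + 2) = 1. Cover (z + 2): set z=-2, get Q = 7/(-2 - 5) = -1.
Result: 1/(z - 5) - 1/(z + 2)


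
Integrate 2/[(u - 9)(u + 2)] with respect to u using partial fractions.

Decompose: 2/[(u - 9)(u + 2)] = (2/11)/(u - 9) - (2/11)/(u + 2). Integrate each term: (2/11) ln|(u - 9)| - (2/11) ln|(u + 2)| + C


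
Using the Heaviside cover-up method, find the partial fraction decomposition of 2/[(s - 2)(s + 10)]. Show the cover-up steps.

Cover (s - 2): set s=2, get A = 2/(2 + 10) = 1/6. Cover (s + 10): set s=-10, get B = 2/(-10 - 2) = -1/6.
Result: (1/6)/(s - 2) - (1/6)/(s + 10)


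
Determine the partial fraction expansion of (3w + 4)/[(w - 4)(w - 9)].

At w=4: P = (3·4 + 4)/(4 - 9) = -16/5. At w=9: Q = (3·9 + 4)/(9 - 4) = 31/5
Result: (-16/5)/(w - 4) + (31/5)/(w - 9)


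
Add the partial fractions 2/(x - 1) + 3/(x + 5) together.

Common denominator (x - 1)(x + 5). Numerator: 2(x + 5) + 3(x - 1) = (2x + 10) + (3x - 3) = 5x + 7
Result: (5x + 7)/[(x - 1)(x + 5)]


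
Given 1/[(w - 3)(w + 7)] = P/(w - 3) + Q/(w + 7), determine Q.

Cover-up at w = -7: Q = 1/(-7 - 3) = -1/10


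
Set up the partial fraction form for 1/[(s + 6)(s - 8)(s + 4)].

Three distinct linear factors: P/(s + 6) + Q/(s - 8) + R/(s + 4)


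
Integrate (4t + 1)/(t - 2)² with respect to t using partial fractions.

Decompose: α = 4, β = 4·2 + 1 = 9, so (4t + 1)/(t - 2)² = 4/(t - 2) + 9/(t - 2)². Integrate: ∫ α/(t - 2) dt = 4 ln|(t - 2)|; ∫ β/(t - 2)² dt = -9/(t - 2). Sum: 4 ln|(t - 2)| - 9/(t - 2) + C


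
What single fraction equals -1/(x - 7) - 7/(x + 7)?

Common denominator (x - 7)(x + 7). Numerator: -1(x + 7) - 7(x - 7) = (-x - 7) - (7x - 49) = -8x + 42
Result: (-8x + 42)/[(x - 7)(x + 7)]


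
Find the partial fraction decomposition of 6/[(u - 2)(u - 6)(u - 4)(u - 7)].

Using Heaviside cover-up: (-3/20)/(u - 2) - (3/4)/(u - 6) + (1/2)/(u - 4) + (2/5)/(u - 7)


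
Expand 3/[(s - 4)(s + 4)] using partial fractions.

3/(s - 4)(s + 4) = A/(s - 4) + B/(s + 4). A = 3/(4 + 4) = 3/8, B = 3/(-4 - 4) = -3/8
Result: (3/8)/(s - 4) - (3/8)/(s + 4)


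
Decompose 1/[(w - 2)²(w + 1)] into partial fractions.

Cover-up at w=-1: γ = 1/(-1 - 2)² = 1/9. Cover-up at w=2: β = 1/(2 + 1) = 1/3. Comparing w² coeff: α = -γ = -1/9
Result: (-1/9)/(w - 2) + (1/3)/(w - 2)² + (1/9)/(w + 1)


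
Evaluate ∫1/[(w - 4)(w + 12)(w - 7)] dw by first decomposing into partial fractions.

Cover-up: A = -1/48, B = 1/304, C = 1/57. Decomposition: (-1/48)/(w - 4) + (1/304)/(w + 12) + (1/57)/(w - 7). Integrate each term: (-1/48) ln|(w - 4)| + (1/304) ln|(w + 12)| + (1/57) ln|(w - 7)| + C


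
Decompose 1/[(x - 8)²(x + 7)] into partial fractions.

Cover-up at x=-7: γ = 1/(-7 - 8)² = 1/225. Cover-up at x=8: β = 1/(8 + 7) = 1/15. Comparing x² coeff: α = -γ = -1/225
Result: (-1/225)/(x - 8) + (1/15)/(x - 8)² + (1/225)/(x + 7)


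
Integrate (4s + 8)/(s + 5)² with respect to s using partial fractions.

Decompose: α = 4, β = 4·(-5) + 8 = -12, so (4s + 8)/(s + 5)² = 4/(s + 5) - 12/(s + 5)². Integrate: ∫ α/(s + 5) ds = 4 ln|(s + 5)|; ∫ β/(s + 5)² ds = 12/(s + 5). Sum: 4 ln|(s + 5)| + 12/(s + 5) + C


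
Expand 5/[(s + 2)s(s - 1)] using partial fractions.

Using cover-up method: α = 5/6, β = -5/2, γ = 5/3
Result: (5/6)/(s + 2) - (5/2)/s + (5/3)/(s - 1)


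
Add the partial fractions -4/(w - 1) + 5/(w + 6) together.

Common denominator (w - 1)(w + 6). Numerator: -4(w + 6) + 5(w - 1) = (-4w - 24) + (5w - 5) = w - 29
Result: (w - 29)/[(w - 1)(w + 6)]


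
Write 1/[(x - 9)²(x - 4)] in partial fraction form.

Cover-up at x=4: R = 1/(4 - 9)² = 1/25. Cover-up at x=9: Q = 1/(9 - 4) = 1/5. Comparing x² coeff: P = -R = -1/25
Result: (-1/25)/(x - 9) + (1/5)/(x - 9)² + (1/25)/(x - 4)


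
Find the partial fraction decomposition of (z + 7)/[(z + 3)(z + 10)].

At z=-3: A = (1·(-3) + 7)/(-3 + 10) = 4/7. At z=-10: B = (1·(-10) + 7)/(-10 + 3) = 3/7
Result: (4/7)/(z + 3) + (3/7)/(z + 10)


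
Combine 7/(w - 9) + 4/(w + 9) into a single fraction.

Common denominator (w - 9)(w + 9). Numerator: 7(w + 9) + 4(w - 9) = (7w + 63) + (4w - 36) = 11w + 27
Result: (11w + 27)/[(w - 9)(w + 9)]


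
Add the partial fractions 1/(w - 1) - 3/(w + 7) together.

Common denominator (w - 1)(w + 7). Numerator: 1(w + 7) - 3(w - 1) = (w + 7) - (3w - 3) = -2w + 10
Result: (-2w + 10)/[(w - 1)(w + 7)]


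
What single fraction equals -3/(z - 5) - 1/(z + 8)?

Common denominator (z - 5)(z + 8). Numerator: -3(z + 8) - 1(z - 5) = (-3z - 24) - (z - 5) = -4z - 19
Result: (-4z - 19)/[(z - 5)(z + 8)]


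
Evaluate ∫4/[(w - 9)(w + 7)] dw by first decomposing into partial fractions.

Decompose: 4/[(w - 9)(w + 7)] = (1/4)/(w - 9) - (1/4)/(w + 7). Integrate each term: (1/4) ln|(w - 9)| - (1/4) ln|(w + 7)| + C


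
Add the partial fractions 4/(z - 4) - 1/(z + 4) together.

Common denominator (z - 4)(z + 4). Numerator: 4(z + 4) - 1(z - 4) = (4z + 16) - (z - 4) = 3z + 20
Result: (3z + 20)/[(z - 4)(z + 4)]


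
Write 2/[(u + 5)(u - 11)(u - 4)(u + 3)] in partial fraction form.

Using Heaviside cover-up: (-1/144)/(u + 5) + (1/784)/(u - 11) - (2/441)/(u - 4) + (1/98)/(u + 3)


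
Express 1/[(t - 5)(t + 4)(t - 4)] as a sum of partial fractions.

Using cover-up method: A = 1/9, B = 1/72, C = -1/8
Result: (1/9)/(t - 5) + (1/72)/(t + 4) - (1/8)/(t - 4)


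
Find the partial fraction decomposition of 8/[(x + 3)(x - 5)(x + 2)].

Using cover-up method: P = 1, Q = 1/7, R = -8/7
Result: 1/(x + 3) + (1/7)/(x - 5) - (8/7)/(x + 2)


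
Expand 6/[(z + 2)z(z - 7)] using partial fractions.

Using cover-up method: A = 1/3, B = -3/7, C = 2/21
Result: (1/3)/(z + 2) - (3/7)/z + (2/21)/(z - 7)


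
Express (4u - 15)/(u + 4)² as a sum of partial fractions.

(4u - 15) = A(u + 4) + B. At u = -4: B = 4·(-4) - 15 = -31. Coeff of u: A = 4
Result: 4/(u + 4) - 31/(u + 4)²


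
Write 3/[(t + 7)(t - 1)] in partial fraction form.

3/(t + 7)(t - 1) = P/(t + 7) + Q/(t - 1). P = 3/(-7 - 1) = -3/8, Q = 3/(1 + 7) = 3/8
Result: (-3/8)/(t + 7) + (3/8)/(t - 1)


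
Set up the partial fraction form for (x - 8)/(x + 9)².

Repeated linear factor: P/(x + 9) + Q/(x + 9)²


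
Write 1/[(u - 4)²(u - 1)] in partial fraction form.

Cover-up at u=1: R = 1/(1 - 4)² = 1/9. Cover-up at u=4: Q = 1/(4 - 1) = 1/3. Comparing u² coeff: P = -R = -1/9
Result: (-1/9)/(u - 4) + (1/3)/(u - 4)² + (1/9)/(u - 1)


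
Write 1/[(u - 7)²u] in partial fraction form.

Cover-up at u=0: γ = 1/(0 - 7)² = 1/49. Cover-up at u=7: β = 1/(7 - 0) = 1/7. Comparing u² coeff: α = -γ = -1/49
Result: (-1/49)/(u - 7) + (1/7)/(u - 7)² + (1/49)/u


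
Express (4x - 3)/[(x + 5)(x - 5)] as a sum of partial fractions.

At x=-5: α = (4·(-5) - 3)/(-5 - 5) = 23/10. At x=5: β = (4·5 - 3)/(5 + 5) = 17/10
Result: (23/10)/(x + 5) + (17/10)/(x - 5)


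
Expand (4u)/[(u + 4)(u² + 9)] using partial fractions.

At u=-4: A = (4·(-4) + 0)/((-4)² + 9) = -16/25. B = -A = 16/25, C = 4 - (-4)·A = 36/25
Result: (-16/25)/(u + 4) + ((16/25)u + 36/25)/(u² + 9)


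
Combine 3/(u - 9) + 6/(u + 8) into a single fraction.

Common denominator (u - 9)(u + 8). Numerator: 3(u + 8) + 6(u - 9) = (3u + 24) + (6u - 54) = 9u - 30
Result: (9u - 30)/[(u - 9)(u + 8)]


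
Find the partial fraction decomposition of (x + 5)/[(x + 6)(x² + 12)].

At x=-6: A = (1·(-6) + 5)/((-6)² + 12) = -1/48. B = -A = 1/48, C = 1 - (-6)·A = 7/8
Result: (-1/48)/(x + 6) + ((1/48)x + 7/8)/(x² + 12)


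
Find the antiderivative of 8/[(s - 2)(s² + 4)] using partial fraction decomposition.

Cover-up at s=2: A = 8/(2²+4) = 1. Coeff matching: B = -1, C = -2. Decomposition: 1/(s - 2) - (s + 2)/(s² + 4). Integrate: linear → ln, quadratic → (1/2)ln + arctan: ln|(s - 2)| - (1/2) ln(s² + 4) - arctan(s/2) + C


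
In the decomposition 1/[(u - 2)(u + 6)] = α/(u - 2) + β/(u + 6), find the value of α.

Cover-up at u = 2: α = 1/(2 + 6) = 1/8


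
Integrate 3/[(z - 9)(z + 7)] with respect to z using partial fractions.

Decompose: 3/[(z - 9)(z + 7)] = (3/16)/(z - 9) - (3/16)/(z + 7). Integrate each term: (3/16) ln|(z - 9)| - (3/16) ln|(z + 7)| + C


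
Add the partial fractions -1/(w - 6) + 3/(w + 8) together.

Common denominator (w - 6)(w + 8). Numerator: -1(w + 8) + 3(w - 6) = (-w - 8) + (3w - 18) = 2w - 26
Result: (2w - 26)/[(w - 6)(w + 8)]


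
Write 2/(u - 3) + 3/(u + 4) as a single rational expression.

Common denominator (u - 3)(u + 4). Numerator: 2(u + 4) + 3(u - 3) = (2u + 8) + (3u - 9) = 5u - 1
Result: (5u - 1)/[(u - 3)(u + 4)]


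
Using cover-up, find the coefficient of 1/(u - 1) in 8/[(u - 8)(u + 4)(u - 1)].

Cover (u - 1), set u=1: 8/[(1 - 8)(1 + 4)] = -8/35


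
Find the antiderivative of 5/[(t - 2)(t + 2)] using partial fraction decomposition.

Decompose: 5/[(t - 2)(t + 2)] = (5/4)/(t - 2) - (5/4)/(t + 2). Integrate each term: (5/4) ln|(t - 2)| - (5/4) ln|(t + 2)| + C


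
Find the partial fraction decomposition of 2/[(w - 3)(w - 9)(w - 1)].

Using cover-up method: A = -1/6, B = 1/24, C = 1/8
Result: (-1/6)/(w - 3) + (1/24)/(w - 9) + (1/8)/(w - 1)


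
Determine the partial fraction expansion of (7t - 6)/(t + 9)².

(7t - 6) = α(t + 9) + β. At t = -9: β = 7·(-9) - 6 = -69. Coeff of t: α = 7
Result: 7/(t + 9) - 69/(t + 9)²


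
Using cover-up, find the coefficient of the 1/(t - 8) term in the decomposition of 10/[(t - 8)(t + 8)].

Cover (t - 8), set t=8: 10/((t + 8) at t=8) = 10/(16) = 5/8


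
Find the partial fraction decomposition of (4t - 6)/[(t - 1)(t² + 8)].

At t=1: P = (4·1 - 6)/(1² + 8) = -2/9. Q = -P = 2/9, R = 4 - 1·P = 38/9
Result: (-2/9)/(t - 1) + ((2/9)t + 38/9)/(t² + 8)


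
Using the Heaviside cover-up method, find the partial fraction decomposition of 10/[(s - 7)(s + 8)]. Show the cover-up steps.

Cover (s - 7): set s=7, get A = 10/(7 + 8) = 2/3. Cover (s + 8): set s=-8, get B = 10/(-8 - 7) = -2/3.
Result: (2/3)/(s - 7) - (2/3)/(s + 8)


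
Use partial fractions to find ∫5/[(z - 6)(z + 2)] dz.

Decompose: 5/[(z - 6)(z + 2)] = (5/8)/(z - 6) - (5/8)/(z + 2). Integrate each term: (5/8) ln|(z - 6)| - (5/8) ln|(z + 2)| + C


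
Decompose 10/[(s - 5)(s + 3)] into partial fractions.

10/(s - 5)(s + 3) = α/(s - 5) + β/(s + 3). α = 10/(5 + 3) = 5/4, β = 10/(-3 - 5) = -5/4
Result: (5/4)/(s - 5) - (5/4)/(s + 3)


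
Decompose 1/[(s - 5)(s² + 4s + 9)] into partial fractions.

Cover-up at s = 5: α = 1/(5² + 4·5 + 9) = 1/54. Then β = -α = -1/54, γ = -α·(4 + 5) = -1/6
Result: (1/54)/(s - 5) - ((1/54)s + 1/6)/(s² + 4s + 9)


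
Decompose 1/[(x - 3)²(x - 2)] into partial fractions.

Cover-up at x=2: γ = 1/(2 - 3)² = 1. Cover-up at x=3: β = 1/(3 - 2) = 1. Comparing x² coeff: α = -γ = -1
Result: -1/(x - 3) + 1/(x - 3)² + 1/(x - 2)


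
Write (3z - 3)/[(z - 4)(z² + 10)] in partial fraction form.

At z=4: A = (3·4 - 3)/(4² + 10) = 9/26. B = -A = -9/26, C = 3 - 4·A = 21/13
Result: (9/26)/(z - 4) - ((9/26)z - 21/13)/(z² + 10)


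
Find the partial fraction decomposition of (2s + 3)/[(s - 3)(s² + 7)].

At s=3: α = (2·3 + 3)/(3² + 7) = 9/16. β = -α = -9/16, γ = 2 - 3·α = 5/16
Result: (9/16)/(s - 3) - ((9/16)s - 5/16)/(s² + 7)


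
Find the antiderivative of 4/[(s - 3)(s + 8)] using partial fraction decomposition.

Decompose: 4/[(s - 3)(s + 8)] = (4/11)/(s - 3) - (4/11)/(s + 8). Integrate each term: (4/11) ln|(s - 3)| - (4/11) ln|(s + 8)| + C


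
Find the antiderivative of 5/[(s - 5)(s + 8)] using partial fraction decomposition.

Decompose: 5/[(s - 5)(s + 8)] = (5/13)/(s - 5) - (5/13)/(s + 8). Integrate each term: (5/13) ln|(s - 5)| - (5/13) ln|(s + 8)| + C


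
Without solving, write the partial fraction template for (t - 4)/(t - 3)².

Repeated linear factor: A/(t - 3) + B/(t - 3)²


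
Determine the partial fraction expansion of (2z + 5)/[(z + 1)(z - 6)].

At z=-1: α = (2·(-1) + 5)/(-1 - 6) = -3/7. At z=6: β = (2·6 + 5)/(6 + 1) = 17/7
Result: (-3/7)/(z + 1) + (17/7)/(z - 6)


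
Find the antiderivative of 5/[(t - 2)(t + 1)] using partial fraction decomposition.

Decompose: 5/[(t - 2)(t + 1)] = (5/3)/(t - 2) - (5/3)/(t + 1). Integrate each term: (5/3) ln|(t - 2)| - (5/3) ln|(t + 1)| + C


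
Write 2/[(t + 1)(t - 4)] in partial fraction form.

2/(t + 1)(t - 4) = P/(t + 1) + Q/(t - 4). P = 2/(-1 - 4) = -2/5, Q = 2/(4 + 1) = 2/5
Result: (-2/5)/(t + 1) + (2/5)/(t - 4)


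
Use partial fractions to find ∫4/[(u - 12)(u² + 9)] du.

Cover-up at u=12: A = 4/(12²+9) = 4/153. Coeff matching: B = -4/153, C = -16/51. Decomposition: (4/153)/(u - 12) - ((4/153)u + 16/51)/(u² + 9). Integrate: linear → ln, quadratic → (1/2)ln + arctan: (4/153) ln|(u - 12)| - (2/153) ln(u² + 9) - (16/153) arctan(u/3) + C


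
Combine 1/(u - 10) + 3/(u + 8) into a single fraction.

Common denominator (u - 10)(u + 8). Numerator: 1(u + 8) + 3(u - 10) = (u + 8) + (3u - 30) = 4u - 22
Result: (4u - 22)/[(u - 10)(u + 8)]


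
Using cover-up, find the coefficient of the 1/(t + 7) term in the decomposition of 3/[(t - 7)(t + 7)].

Cover (t + 7), set t=-7: 3/((t - 7) at t=-7) = 3/(-14) = -3/14


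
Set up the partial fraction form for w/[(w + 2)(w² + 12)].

Linear + irreducible quadratic: A/(w + 2) + (Bw + C)/(w² + 12)


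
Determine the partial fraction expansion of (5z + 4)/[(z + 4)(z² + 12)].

At z=-4: P = (5·(-4) + 4)/((-4)² + 12) = -4/7. Q = -P = 4/7, R = 5 - (-4)·P = 19/7
Result: (-4/7)/(z + 4) + ((4/7)z + 19/7)/(z² + 12)


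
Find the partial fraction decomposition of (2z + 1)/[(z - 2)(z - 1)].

At z=2: A = (2·2 + 1)/(2 - 1) = 5. At z=1: B = (2·1 + 1)/(1 - 2) = -3
Result: 5/(z - 2) - 3/(z - 1)


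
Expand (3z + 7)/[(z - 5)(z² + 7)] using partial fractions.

At z=5: α = (3·5 + 7)/(5² + 7) = 11/16. β = -α = -11/16, γ = 3 - 5·α = -7/16
Result: (11/16)/(z - 5) - ((11/16)z + 7/16)/(z² + 7)


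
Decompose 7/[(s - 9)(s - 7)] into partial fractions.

7/(s - 9)(s - 7) = P/(s - 9) + Q/(s - 7). P = 7/(9 - 7) = 7/2, Q = 7/(7 - 9) = -7/2
Result: (7/2)/(s - 9) - (7/2)/(s - 7)


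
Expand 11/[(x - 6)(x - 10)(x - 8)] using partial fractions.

Using cover-up method: A = 11/8, B = 11/8, C = -11/4
Result: (11/8)/(x - 6) + (11/8)/(x - 10) - (11/4)/(x - 8)


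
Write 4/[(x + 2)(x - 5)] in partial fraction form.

4/(x + 2)(x - 5) = α/(x + 2) + β/(x - 5). α = 4/(-2 - 5) = -4/7, β = 4/(5 + 2) = 4/7
Result: (-4/7)/(x + 2) + (4/7)/(x - 5)
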